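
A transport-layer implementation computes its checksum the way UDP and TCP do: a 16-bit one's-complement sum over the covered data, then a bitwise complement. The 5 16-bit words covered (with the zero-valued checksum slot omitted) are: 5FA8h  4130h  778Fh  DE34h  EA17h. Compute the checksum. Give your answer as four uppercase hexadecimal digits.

One's-complement addition (fold any carry out of bit 15 back into bit 0):
  0x5FA8 + 0x4130 = 0x0A0D8
  0xA0D8 + 0x778F = 0x11867 → wrap carry → 0x1868
  0x1868 + 0xDE34 = 0x0F69C
  0xF69C + 0xEA17 = 0x1E0B3 → wrap carry → 0xE0B4
One's-complement sum = 0xE0B4.
Checksum = ~0xE0B4 & 0xFFFF = 0x1F4B.

1F4B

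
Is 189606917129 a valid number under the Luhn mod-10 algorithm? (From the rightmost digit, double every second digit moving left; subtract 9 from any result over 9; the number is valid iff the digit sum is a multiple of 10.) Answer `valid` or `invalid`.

valid

From the right, keep odd positions and double even positions (subtract 9 from any doubled value over 9):
  doubled (positions 2,4,...): 4 5 9 0 9 2 → sum 29
  kept (positions 1,3,...): 9 1 1 6 6 8 → sum 31
Total = 60.
60 mod 10 = 0, so the number is valid.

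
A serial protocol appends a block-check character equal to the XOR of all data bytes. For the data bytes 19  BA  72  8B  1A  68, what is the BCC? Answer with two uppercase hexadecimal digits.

28

XOR the bytes together:
  start with 0x19
  0x19 ⊕ 0xBA = 0xA3
  0xA3 ⊕ 0x72 = 0xD1
  0xD1 ⊕ 0x8B = 0x5A
  0x5A ⊕ 0x1A = 0x40
  0x40 ⊕ 0x68 = 0x28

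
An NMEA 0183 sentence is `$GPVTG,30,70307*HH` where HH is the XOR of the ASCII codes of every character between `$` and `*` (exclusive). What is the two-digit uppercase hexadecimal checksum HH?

XOR the ASCII codes of the payload characters:
  'G' = 0x47 → acc = 0x47
  'P' = 0x50 → acc = 0x17
  'V' = 0x56 → acc = 0x41
  'T' = 0x54 → acc = 0x15
  'G' = 0x47 → acc = 0x52
  ',' = 0x2C → acc = 0x7E
  '3' = 0x33 → acc = 0x4D
  '0' = 0x30 → acc = 0x7D
  ',' = 0x2C → acc = 0x51
  '7' = 0x37 → acc = 0x66
  '0' = 0x30 → acc = 0x56
  '3' = 0x33 → acc = 0x65
  '0' = 0x30 → acc = 0x55
  '7' = 0x37 → acc = 0x62
Checksum = 0x62.

62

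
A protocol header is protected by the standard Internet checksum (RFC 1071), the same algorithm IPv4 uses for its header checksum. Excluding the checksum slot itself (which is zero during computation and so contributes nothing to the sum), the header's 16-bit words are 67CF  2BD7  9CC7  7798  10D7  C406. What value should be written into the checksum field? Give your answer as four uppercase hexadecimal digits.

831B

One's-complement addition (fold any carry out of bit 15 back into bit 0):
  0x67CF + 0x2BD7 = 0x093A6
  0x93A6 + 0x9CC7 = 0x1306D → wrap carry → 0x306E
  0x306E + 0x7798 = 0x0A806
  0xA806 + 0x10D7 = 0x0B8DD
  0xB8DD + 0xC406 = 0x17CE3 → wrap carry → 0x7CE4
One's-complement sum = 0x7CE4.
Checksum = ~0x7CE4 & 0xFFFF = 0x831B.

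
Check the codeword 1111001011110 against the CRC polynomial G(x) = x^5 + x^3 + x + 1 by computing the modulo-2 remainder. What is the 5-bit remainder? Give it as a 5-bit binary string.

10000

Modulo-2 division of 1111001011110 by 101011:
  pos 0: 111100 XOR 101011 = 010111
  pos 1: 101111 XOR 101011 = 000100
  pos 4: 100011 XOR 101011 = 001000
  pos 6: 100011 XOR 101011 = 001000
Remainder = 10000 (nonzero — an error is detected).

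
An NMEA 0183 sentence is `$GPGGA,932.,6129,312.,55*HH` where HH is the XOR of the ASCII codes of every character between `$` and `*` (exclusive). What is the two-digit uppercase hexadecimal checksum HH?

XOR the ASCII codes of the payload characters:
  'G' = 0x47 → acc = 0x47
  'P' = 0x50 → acc = 0x17
  'G' = 0x47 → acc = 0x50
  'G' = 0x47 → acc = 0x17
  'A' = 0x41 → acc = 0x56
  ',' = 0x2C → acc = 0x7A
  '9' = 0x39 → acc = 0x43
  '3' = 0x33 → acc = 0x70
  '2' = 0x32 → acc = 0x42
  '.' = 0x2E → acc = 0x6C
  ',' = 0x2C → acc = 0x40
  '6' = 0x36 → acc = 0x76
  '1' = 0x31 → acc = 0x47
  '2' = 0x32 → acc = 0x75
  '9' = 0x39 → acc = 0x4C
  ',' = 0x2C → acc = 0x60
  '3' = 0x33 → acc = 0x53
  '1' = 0x31 → acc = 0x62
  '2' = 0x32 → acc = 0x50
  '.' = 0x2E → acc = 0x7E
  ',' = 0x2C → acc = 0x52
  '5' = 0x35 → acc = 0x67
  '5' = 0x35 → acc = 0x52
Checksum = 0x52.

52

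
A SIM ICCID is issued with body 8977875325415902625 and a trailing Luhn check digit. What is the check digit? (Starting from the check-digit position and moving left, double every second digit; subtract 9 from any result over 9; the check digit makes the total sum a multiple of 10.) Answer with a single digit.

8

Partial digits right→left: 5 2 6 2 0 9 5 1 4 5 2 3 5 7 8 7 7 9 8
Double every second digit counting from the check-digit position (so the 1st, 3rd, 5th, ... of the partial from the right).
  doubled (with −9 where >9): 1 3 0 1 8 4 1 7 5 7 → sum 37
  kept as-is: 2 2 9 1 5 3 7 7 9 → sum 45
Total = 37 + 45 = 82.
Check digit = (10 − (82 mod 10)) mod 10 = 8.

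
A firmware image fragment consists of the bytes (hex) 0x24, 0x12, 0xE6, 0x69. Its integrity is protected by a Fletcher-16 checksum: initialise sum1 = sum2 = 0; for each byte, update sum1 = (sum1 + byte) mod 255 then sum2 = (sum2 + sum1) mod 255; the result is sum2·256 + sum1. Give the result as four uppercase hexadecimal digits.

FD86

Running sums (mod 255):
  after byte 0 (0x24): sum1=36, sum2=36
  after byte 1 (0x12): sum1=54, sum2=90
  after byte 2 (0xE6): sum1=29, sum2=119
  after byte 3 (0x69): sum1=134, sum2=253
Checksum = sum2·256 + sum1 = 253·256 + 134 = 64902 = 0xFD86.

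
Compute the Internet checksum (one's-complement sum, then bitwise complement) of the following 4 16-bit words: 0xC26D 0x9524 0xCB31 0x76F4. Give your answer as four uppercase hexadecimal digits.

One's-complement addition (fold any carry out of bit 15 back into bit 0):
  0xC26D + 0x9524 = 0x15791 → wrap carry → 0x5792
  0x5792 + 0xCB31 = 0x122C3 → wrap carry → 0x22C4
  0x22C4 + 0x76F4 = 0x099B8
One's-complement sum = 0x99B8.
Checksum = ~0x99B8 & 0xFFFF = 0x6647.

6647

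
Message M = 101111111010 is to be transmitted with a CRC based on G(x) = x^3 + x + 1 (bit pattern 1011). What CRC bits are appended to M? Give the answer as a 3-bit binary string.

Append 3 zeros: 101111111010000. Divide by 1011 (XOR where the leading bit is 1):
  pos 0: 1011 XOR 1011 = 0000
  pos 4: 1111 XOR 1011 = 0100
  pos 5: 1001 XOR 1011 = 0010
  pos 7: 1001 XOR 1011 = 0010
  pos 9: 1000 XOR 1011 = 0011
  pos 11: 1100 XOR 1011 = 0111
Remainder (last 3 bits) = 111. This is the CRC / FCS.

111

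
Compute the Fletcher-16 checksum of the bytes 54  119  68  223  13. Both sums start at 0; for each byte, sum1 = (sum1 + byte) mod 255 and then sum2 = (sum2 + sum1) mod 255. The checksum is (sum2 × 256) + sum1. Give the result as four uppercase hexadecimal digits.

Running sums (mod 255):
  after byte 0 (54): sum1=54, sum2=54
  after byte 1 (119): sum1=173, sum2=227
  after byte 2 (68): sum1=241, sum2=213
  after byte 3 (223): sum1=209, sum2=167
  after byte 4 (13): sum1=222, sum2=134
Checksum = sum2·256 + sum1 = 134·256 + 222 = 34526 = 0x86DE.

86DE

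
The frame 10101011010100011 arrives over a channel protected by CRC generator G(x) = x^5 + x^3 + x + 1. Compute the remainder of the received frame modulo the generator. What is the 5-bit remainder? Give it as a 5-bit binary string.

Modulo-2 division of 10101011010100011 by 101011:
  pos 0: 101010 XOR 101011 = 000001
  pos 5: 111010 XOR 101011 = 010001
  pos 6: 100011 XOR 101011 = 001000
  pos 8: 100000 XOR 101011 = 001011
  pos 10: 101101 XOR 101011 = 000110
Remainder = 01101 (nonzero — an error is detected).

01101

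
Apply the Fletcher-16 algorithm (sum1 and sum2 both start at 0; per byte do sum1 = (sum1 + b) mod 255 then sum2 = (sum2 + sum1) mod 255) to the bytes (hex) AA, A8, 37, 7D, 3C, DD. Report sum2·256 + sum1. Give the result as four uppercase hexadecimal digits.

Running sums (mod 255):
  after byte 0 (AA): sum1=170, sum2=170
  after byte 1 (A8): sum1=83, sum2=253
  after byte 2 (37): sum1=138, sum2=136
  after byte 3 (7D): sum1=8, sum2=144
  after byte 4 (3C): sum1=68, sum2=212
  after byte 5 (DD): sum1=34, sum2=246
Checksum = sum2·256 + sum1 = 246·256 + 34 = 63010 = 0xF622.

F622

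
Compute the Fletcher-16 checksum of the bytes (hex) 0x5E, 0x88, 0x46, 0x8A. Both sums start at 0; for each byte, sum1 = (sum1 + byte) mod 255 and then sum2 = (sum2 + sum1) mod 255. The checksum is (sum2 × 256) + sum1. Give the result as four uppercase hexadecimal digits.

2AB7

Running sums (mod 255):
  after byte 0 (0x5E): sum1=94, sum2=94
  after byte 1 (0x88): sum1=230, sum2=69
  after byte 2 (0x46): sum1=45, sum2=114
  after byte 3 (0x8A): sum1=183, sum2=42
Checksum = sum2·256 + sum1 = 42·256 + 183 = 10935 = 0x2AB7.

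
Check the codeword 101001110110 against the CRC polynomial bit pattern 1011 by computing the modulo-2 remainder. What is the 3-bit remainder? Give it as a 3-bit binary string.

000

Modulo-2 division of 101001110110 by 1011:
  pos 0: 1010 XOR 1011 = 0001
  pos 3: 1011 XOR 1011 = 0000
  pos 7: 1011 XOR 1011 = 0000
Remainder = 000 (zero — the frame passes the CRC check).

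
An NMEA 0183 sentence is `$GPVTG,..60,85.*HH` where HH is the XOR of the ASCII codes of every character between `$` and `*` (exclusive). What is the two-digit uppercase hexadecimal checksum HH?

77

XOR the ASCII codes of the payload characters:
  'G' = 0x47 → acc = 0x47
  'P' = 0x50 → acc = 0x17
  'V' = 0x56 → acc = 0x41
  'T' = 0x54 → acc = 0x15
  'G' = 0x47 → acc = 0x52
  ',' = 0x2C → acc = 0x7E
  '.' = 0x2E → acc = 0x50
  '.' = 0x2E → acc = 0x7E
  '6' = 0x36 → acc = 0x48
  '0' = 0x30 → acc = 0x78
  ',' = 0x2C → acc = 0x54
  '8' = 0x38 → acc = 0x6C
  '5' = 0x35 → acc = 0x59
  '.' = 0x2E → acc = 0x77
Checksum = 0x77.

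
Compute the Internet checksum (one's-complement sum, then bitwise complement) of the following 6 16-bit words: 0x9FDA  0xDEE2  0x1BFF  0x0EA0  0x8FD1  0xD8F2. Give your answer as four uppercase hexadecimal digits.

EDDE

One's-complement addition (fold any carry out of bit 15 back into bit 0):
  0x9FDA + 0xDEE2 = 0x17EBC → wrap carry → 0x7EBD
  0x7EBD + 0x1BFF = 0x09ABC
  0x9ABC + 0x0EA0 = 0x0A95C
  0xA95C + 0x8FD1 = 0x1392D → wrap carry → 0x392E
  0x392E + 0xD8F2 = 0x11220 → wrap carry → 0x1221
One's-complement sum = 0x1221.
Checksum = ~0x1221 & 0xFFFF = 0xEDDE.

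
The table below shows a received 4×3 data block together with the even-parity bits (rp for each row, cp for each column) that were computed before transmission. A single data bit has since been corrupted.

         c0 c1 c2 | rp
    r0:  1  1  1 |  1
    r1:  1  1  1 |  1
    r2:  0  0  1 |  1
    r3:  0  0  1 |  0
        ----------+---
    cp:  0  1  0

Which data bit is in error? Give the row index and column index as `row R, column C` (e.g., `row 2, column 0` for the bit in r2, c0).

row 3, column 1

Recompute each row's even parity and compare to rp:
  r0: data parity 1, sent rp 1 → ok
  r1: data parity 1, sent rp 1 → ok
  r2: data parity 1, sent rp 1 → ok
  r3: data parity 1, sent rp 0 → mismatch
Recompute each column's even parity and compare to cp:
  c0: data parity 0, sent cp 0 → ok
  c1: data parity 0, sent cp 1 → mismatch
  c2: data parity 0, sent cp 0 → ok
Exactly one row (r3) and one column (c1) fail → the flipped bit is at their intersection.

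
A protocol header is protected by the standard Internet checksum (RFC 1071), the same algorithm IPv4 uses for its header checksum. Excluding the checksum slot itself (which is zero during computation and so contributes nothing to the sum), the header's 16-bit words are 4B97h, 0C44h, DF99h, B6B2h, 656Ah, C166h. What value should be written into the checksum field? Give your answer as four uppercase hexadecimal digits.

One's-complement addition (fold any carry out of bit 15 back into bit 0):
  0x4B97 + 0x0C44 = 0x057DB
  0x57DB + 0xDF99 = 0x13774 → wrap carry → 0x3775
  0x3775 + 0xB6B2 = 0x0EE27
  0xEE27 + 0x656A = 0x15391 → wrap carry → 0x5392
  0x5392 + 0xC166 = 0x114F8 → wrap carry → 0x14F9
One's-complement sum = 0x14F9.
Checksum = ~0x14F9 & 0xFFFF = 0xEB06.

EB06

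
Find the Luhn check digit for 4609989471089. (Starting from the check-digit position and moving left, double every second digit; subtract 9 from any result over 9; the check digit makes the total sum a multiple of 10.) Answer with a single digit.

4

Partial digits right→left: 9 8 0 1 7 4 9 8 9 9 0 6 4
Double every second digit counting from the check-digit position (so the 1st, 3rd, 5th, ... of the partial from the right).
  doubled (with −9 where >9): 9 0 5 9 9 0 8 → sum 40
  kept as-is: 8 1 4 8 9 6 → sum 36
Total = 40 + 36 = 76.
Check digit = (10 − (76 mod 10)) mod 10 = 4.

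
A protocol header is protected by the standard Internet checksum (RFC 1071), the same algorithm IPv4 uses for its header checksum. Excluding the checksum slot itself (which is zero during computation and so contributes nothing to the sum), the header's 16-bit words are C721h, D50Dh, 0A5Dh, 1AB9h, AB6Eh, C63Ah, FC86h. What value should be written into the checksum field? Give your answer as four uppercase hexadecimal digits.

One's-complement addition (fold any carry out of bit 15 back into bit 0):
  0xC721 + 0xD50D = 0x19C2E → wrap carry → 0x9C2F
  0x9C2F + 0x0A5D = 0x0A68C
  0xA68C + 0x1AB9 = 0x0C145
  0xC145 + 0xAB6E = 0x16CB3 → wrap carry → 0x6CB4
  0x6CB4 + 0xC63A = 0x132EE → wrap carry → 0x32EF
  0x32EF + 0xFC86 = 0x12F75 → wrap carry → 0x2F76
One's-complement sum = 0x2F76.
Checksum = ~0x2F76 & 0xFFFF = 0xD089.

D089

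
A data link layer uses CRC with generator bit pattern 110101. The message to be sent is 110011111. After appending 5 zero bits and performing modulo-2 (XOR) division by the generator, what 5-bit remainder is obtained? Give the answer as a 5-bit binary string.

Append 5 zeros: 11001111100000. Divide by 110101 (XOR where the leading bit is 1):
  pos 0: 110011 XOR 110101 = 000110
  pos 3: 110111 XOR 110101 = 000010
  pos 7: 100000 XOR 110101 = 010101
  pos 8: 101010 XOR 110101 = 011111
Remainder (last 5 bits) = 11111. This is the CRC / FCS.

11111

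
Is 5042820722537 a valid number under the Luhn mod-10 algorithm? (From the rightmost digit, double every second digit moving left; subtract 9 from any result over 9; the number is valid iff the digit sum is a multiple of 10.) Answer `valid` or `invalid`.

From the right, keep odd positions and double even positions (subtract 9 from any doubled value over 9):
  doubled (positions 2,4,...): 6 4 5 4 4 0 → sum 23
  kept (positions 1,3,...): 7 5 2 0 8 4 5 → sum 31
Total = 54.
54 mod 10 = 4, so the number is invalid.

invalid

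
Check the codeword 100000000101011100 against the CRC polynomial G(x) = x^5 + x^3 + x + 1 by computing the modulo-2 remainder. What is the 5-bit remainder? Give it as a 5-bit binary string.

Modulo-2 division of 100000000101011100 by 101011:
  pos 0: 100000 XOR 101011 = 001011
  pos 2: 101100 XOR 101011 = 000111
  pos 5: 111010 XOR 101011 = 010001
  pos 6: 100011 XOR 101011 = 001000
  pos 8: 100001 XOR 101011 = 001010
  pos 10: 101011 XOR 101011 = 000000
Remainder = 00000 (zero — the frame passes the CRC check).

00000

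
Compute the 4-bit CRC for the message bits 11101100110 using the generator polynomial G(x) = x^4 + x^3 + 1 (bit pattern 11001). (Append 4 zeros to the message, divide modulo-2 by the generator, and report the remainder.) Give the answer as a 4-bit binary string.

Append 4 zeros: 111011001100000. Divide by 11001 (XOR where the leading bit is 1):
  pos 0: 11101 XOR 11001 = 00100
  pos 2: 10010 XOR 11001 = 01011
  pos 3: 10110 XOR 11001 = 01111
  pos 4: 11111 XOR 11001 = 00110
  pos 6: 11010 XOR 11001 = 00011
  pos 9: 11000 XOR 11001 = 00001
Remainder (last 4 bits) = 0010. This is the CRC / FCS.

0010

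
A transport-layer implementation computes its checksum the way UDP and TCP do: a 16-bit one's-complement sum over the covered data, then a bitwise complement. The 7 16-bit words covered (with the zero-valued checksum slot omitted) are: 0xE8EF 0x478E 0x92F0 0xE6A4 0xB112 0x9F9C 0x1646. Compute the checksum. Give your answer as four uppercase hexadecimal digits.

One's-complement addition (fold any carry out of bit 15 back into bit 0):
  0xE8EF + 0x478E = 0x1307D → wrap carry → 0x307E
  0x307E + 0x92F0 = 0x0C36E
  0xC36E + 0xE6A4 = 0x1AA12 → wrap carry → 0xAA13
  0xAA13 + 0xB112 = 0x15B25 → wrap carry → 0x5B26
  0x5B26 + 0x9F9C = 0x0FAC2
  0xFAC2 + 0x1646 = 0x11108 → wrap carry → 0x1109
One's-complement sum = 0x1109.
Checksum = ~0x1109 & 0xFFFF = 0xEEF6.

EEF6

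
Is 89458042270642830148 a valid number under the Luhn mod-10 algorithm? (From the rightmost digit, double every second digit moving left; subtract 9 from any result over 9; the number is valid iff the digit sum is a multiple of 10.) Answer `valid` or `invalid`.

valid

From the right, keep odd positions and double even positions (subtract 9 from any doubled value over 9):
  doubled (positions 2,4,...): 8 0 7 8 0 4 8 7 8 7 → sum 57
  kept (positions 1,3,...): 8 1 3 2 6 7 2 0 5 9 → sum 43
Total = 100.
100 mod 10 = 0, so the number is valid.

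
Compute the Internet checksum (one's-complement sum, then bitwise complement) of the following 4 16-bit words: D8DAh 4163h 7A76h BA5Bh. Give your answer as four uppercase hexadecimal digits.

B0EF

One's-complement addition (fold any carry out of bit 15 back into bit 0):
  0xD8DA + 0x4163 = 0x11A3D → wrap carry → 0x1A3E
  0x1A3E + 0x7A76 = 0x094B4
  0x94B4 + 0xBA5B = 0x14F0F → wrap carry → 0x4F10
One's-complement sum = 0x4F10.
Checksum = ~0x4F10 & 0xFFFF = 0xB0EF.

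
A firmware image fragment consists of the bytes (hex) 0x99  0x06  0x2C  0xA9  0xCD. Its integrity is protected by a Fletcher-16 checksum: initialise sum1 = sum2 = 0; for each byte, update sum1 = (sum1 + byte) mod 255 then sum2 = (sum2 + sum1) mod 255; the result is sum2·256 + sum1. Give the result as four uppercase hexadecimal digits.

BD43

Running sums (mod 255):
  after byte 0 (0x99): sum1=153, sum2=153
  after byte 1 (0x06): sum1=159, sum2=57
  after byte 2 (0x2C): sum1=203, sum2=5
  after byte 3 (0xA9): sum1=117, sum2=122
  after byte 4 (0xCD): sum1=67, sum2=189
Checksum = sum2·256 + sum1 = 189·256 + 67 = 48451 = 0xBD43.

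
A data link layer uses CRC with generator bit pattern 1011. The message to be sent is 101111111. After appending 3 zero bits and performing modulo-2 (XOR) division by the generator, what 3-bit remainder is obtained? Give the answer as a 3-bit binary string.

110

Append 3 zeros: 101111111000. Divide by 1011 (XOR where the leading bit is 1):
  pos 0: 1011 XOR 1011 = 0000
  pos 4: 1111 XOR 1011 = 0100
  pos 5: 1001 XOR 1011 = 0010
  pos 7: 1000 XOR 1011 = 0011
Remainder (last 3 bits) = 110. This is the CRC / FCS.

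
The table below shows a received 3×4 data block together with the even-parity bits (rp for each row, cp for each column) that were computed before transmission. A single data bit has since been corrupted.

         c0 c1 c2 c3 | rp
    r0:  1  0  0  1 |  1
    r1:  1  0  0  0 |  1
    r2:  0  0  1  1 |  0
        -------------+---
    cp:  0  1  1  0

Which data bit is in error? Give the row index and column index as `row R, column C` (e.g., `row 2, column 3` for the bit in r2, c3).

row 0, column 1

Recompute each row's even parity and compare to rp:
  r0: data parity 0, sent rp 1 → mismatch
  r1: data parity 1, sent rp 1 → ok
  r2: data parity 0, sent rp 0 → ok
Recompute each column's even parity and compare to cp:
  c0: data parity 0, sent cp 0 → ok
  c1: data parity 0, sent cp 1 → mismatch
  c2: data parity 1, sent cp 1 → ok
  c3: data parity 0, sent cp 0 → ok
Exactly one row (r0) and one column (c1) fail → the flipped bit is at their intersection.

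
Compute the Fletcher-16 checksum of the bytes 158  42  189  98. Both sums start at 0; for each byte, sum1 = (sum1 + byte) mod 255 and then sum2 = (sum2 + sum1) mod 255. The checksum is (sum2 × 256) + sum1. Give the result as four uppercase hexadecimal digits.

D6E8

Running sums (mod 255):
  after byte 0 (158): sum1=158, sum2=158
  after byte 1 (42): sum1=200, sum2=103
  after byte 2 (189): sum1=134, sum2=237
  after byte 3 (98): sum1=232, sum2=214
Checksum = sum2·256 + sum1 = 214·256 + 232 = 55016 = 0xD6E8.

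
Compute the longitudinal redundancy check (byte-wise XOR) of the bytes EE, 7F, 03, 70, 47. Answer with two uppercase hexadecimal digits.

A5

XOR the bytes together:
  start with 0xEE
  0xEE ⊕ 0x7F = 0x91
  0x91 ⊕ 0x03 = 0x92
  0x92 ⊕ 0x70 = 0xE2
  0xE2 ⊕ 0x47 = 0xA5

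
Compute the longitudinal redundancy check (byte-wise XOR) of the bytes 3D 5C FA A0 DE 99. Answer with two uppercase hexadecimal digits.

XOR the bytes together:
  start with 0x3D
  0x3D ⊕ 0x5C = 0x61
  0x61 ⊕ 0xFA = 0x9B
  0x9B ⊕ 0xA0 = 0x3B
  0x3B ⊕ 0xDE = 0xE5
  0xE5 ⊕ 0x99 = 0x7C

7C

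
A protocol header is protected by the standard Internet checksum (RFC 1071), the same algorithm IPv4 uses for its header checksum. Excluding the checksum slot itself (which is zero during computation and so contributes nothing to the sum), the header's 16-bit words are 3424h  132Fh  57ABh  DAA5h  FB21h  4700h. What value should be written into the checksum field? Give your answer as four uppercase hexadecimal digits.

One's-complement addition (fold any carry out of bit 15 back into bit 0):
  0x3424 + 0x132F = 0x04753
  0x4753 + 0x57AB = 0x09EFE
  0x9EFE + 0xDAA5 = 0x179A3 → wrap carry → 0x79A4
  0x79A4 + 0xFB21 = 0x174C5 → wrap carry → 0x74C6
  0x74C6 + 0x4700 = 0x0BBC6
One's-complement sum = 0xBBC6.
Checksum = ~0xBBC6 & 0xFFFF = 0x4439.

4439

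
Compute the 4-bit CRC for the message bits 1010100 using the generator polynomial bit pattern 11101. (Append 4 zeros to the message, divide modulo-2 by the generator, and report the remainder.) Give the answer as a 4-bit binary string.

0100

Append 4 zeros: 10101000000. Divide by 11101 (XOR where the leading bit is 1):
  pos 0: 10101 XOR 11101 = 01000
  pos 1: 10000 XOR 11101 = 01101
  pos 2: 11010 XOR 11101 = 00111
  pos 4: 11100 XOR 11101 = 00001
Remainder (last 4 bits) = 0100. This is the CRC / FCS.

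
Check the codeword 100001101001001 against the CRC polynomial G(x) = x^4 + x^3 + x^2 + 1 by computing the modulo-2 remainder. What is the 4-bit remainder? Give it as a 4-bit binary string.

0000

Modulo-2 division of 100001101001001 by 11101:
  pos 0: 10000 XOR 11101 = 01101
  pos 1: 11011 XOR 11101 = 00110
  pos 3: 11010 XOR 11101 = 00111
  pos 5: 11110 XOR 11101 = 00011
  pos 8: 11010 XOR 11101 = 00111
  pos 10: 11101 XOR 11101 = 00000
Remainder = 0000 (zero — the frame passes the CRC check).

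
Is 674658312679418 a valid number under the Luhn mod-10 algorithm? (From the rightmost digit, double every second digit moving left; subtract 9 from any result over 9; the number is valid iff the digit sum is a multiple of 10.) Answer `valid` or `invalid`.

valid

From the right, keep odd positions and double even positions (subtract 9 from any doubled value over 9):
  doubled (positions 2,4,...): 2 9 3 2 7 3 5 → sum 31
  kept (positions 1,3,...): 8 4 7 2 3 5 4 6 → sum 39
Total = 70.
70 mod 10 = 0, so the number is valid.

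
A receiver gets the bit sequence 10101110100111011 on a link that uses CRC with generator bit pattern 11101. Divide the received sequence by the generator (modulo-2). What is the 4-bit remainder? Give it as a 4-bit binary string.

Modulo-2 division of 10101110100111011 by 11101:
  pos 0: 10101 XOR 11101 = 01000
  pos 1: 10001 XOR 11101 = 01100
  pos 2: 11001 XOR 11101 = 00100
  pos 4: 10001 XOR 11101 = 01100
  pos 5: 11000 XOR 11101 = 00101
  pos 7: 10101 XOR 11101 = 01000
  pos 8: 10001 XOR 11101 = 01100
  pos 9: 11001 XOR 11101 = 00100
  pos 11: 10001 XOR 11101 = 01100
  pos 12: 11001 XOR 11101 = 00100
Remainder = 0100 (nonzero — an error is detected).

0100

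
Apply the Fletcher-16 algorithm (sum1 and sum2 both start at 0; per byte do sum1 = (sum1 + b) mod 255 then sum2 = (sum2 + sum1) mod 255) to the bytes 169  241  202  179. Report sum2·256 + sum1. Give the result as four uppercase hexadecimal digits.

Running sums (mod 255):
  after byte 0 (169): sum1=169, sum2=169
  after byte 1 (241): sum1=155, sum2=69
  after byte 2 (202): sum1=102, sum2=171
  after byte 3 (179): sum1=26, sum2=197
Checksum = sum2·256 + sum1 = 197·256 + 26 = 50458 = 0xC51A.

C51A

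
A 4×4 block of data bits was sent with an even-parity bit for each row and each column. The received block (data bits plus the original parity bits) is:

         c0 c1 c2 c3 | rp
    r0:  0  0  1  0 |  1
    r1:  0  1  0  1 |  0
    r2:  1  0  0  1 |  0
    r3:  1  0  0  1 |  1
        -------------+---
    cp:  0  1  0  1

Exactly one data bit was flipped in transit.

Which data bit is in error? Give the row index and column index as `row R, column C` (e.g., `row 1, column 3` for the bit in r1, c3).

Recompute each row's even parity and compare to rp:
  r0: data parity 1, sent rp 1 → ok
  r1: data parity 0, sent rp 0 → ok
  r2: data parity 0, sent rp 0 → ok
  r3: data parity 0, sent rp 1 → mismatch
Recompute each column's even parity and compare to cp:
  c0: data parity 0, sent cp 0 → ok
  c1: data parity 1, sent cp 1 → ok
  c2: data parity 1, sent cp 0 → mismatch
  c3: data parity 1, sent cp 1 → ok
Exactly one row (r3) and one column (c2) fail → the flipped bit is at their intersection.

row 3, column 2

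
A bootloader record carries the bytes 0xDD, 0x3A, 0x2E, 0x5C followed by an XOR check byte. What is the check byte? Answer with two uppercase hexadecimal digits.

XOR the bytes together:
  start with 0xDD
  0xDD ⊕ 0x3A = 0xE7
  0xE7 ⊕ 0x2E = 0xC9
  0xC9 ⊕ 0x5C = 0x95

95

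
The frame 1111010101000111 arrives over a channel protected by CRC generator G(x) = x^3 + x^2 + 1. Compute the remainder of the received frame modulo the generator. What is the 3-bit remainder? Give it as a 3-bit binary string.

000

Modulo-2 division of 1111010101000111 by 1101:
  pos 0: 1111 XOR 1101 = 0010
  pos 2: 1001 XOR 1101 = 0100
  pos 3: 1000 XOR 1101 = 0101
  pos 4: 1011 XOR 1101 = 0110
  pos 5: 1100 XOR 1101 = 0001
  pos 8: 1100 XOR 1101 = 0001
  pos 11: 1011 XOR 1101 = 0110
  pos 12: 1101 XOR 1101 = 0000
Remainder = 000 (zero — the frame passes the CRC check).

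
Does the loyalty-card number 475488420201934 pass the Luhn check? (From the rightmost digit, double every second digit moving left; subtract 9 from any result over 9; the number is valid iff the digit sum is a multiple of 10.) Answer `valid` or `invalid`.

From the right, keep odd positions and double even positions (subtract 9 from any doubled value over 9):
  doubled (positions 2,4,...): 6 2 4 4 7 8 5 → sum 36
  kept (positions 1,3,...): 4 9 0 0 4 8 5 4 → sum 34
Total = 70.
70 mod 10 = 0, so the number is valid.

valid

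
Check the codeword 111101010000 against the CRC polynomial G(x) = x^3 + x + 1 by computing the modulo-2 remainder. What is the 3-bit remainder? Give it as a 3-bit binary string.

000

Modulo-2 division of 111101010000 by 1011:
  pos 0: 1111 XOR 1011 = 0100
  pos 1: 1000 XOR 1011 = 0011
  pos 3: 1110 XOR 1011 = 0101
  pos 4: 1011 XOR 1011 = 0000
Remainder = 000 (zero — the frame passes the CRC check).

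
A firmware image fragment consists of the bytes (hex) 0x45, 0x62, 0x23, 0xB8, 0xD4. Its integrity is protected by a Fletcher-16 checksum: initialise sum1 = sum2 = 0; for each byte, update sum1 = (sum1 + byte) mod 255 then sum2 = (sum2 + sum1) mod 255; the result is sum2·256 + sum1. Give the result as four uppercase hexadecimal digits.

9358

Running sums (mod 255):
  after byte 0 (0x45): sum1=69, sum2=69
  after byte 1 (0x62): sum1=167, sum2=236
  after byte 2 (0x23): sum1=202, sum2=183
  after byte 3 (0xB8): sum1=131, sum2=59
  after byte 4 (0xD4): sum1=88, sum2=147
Checksum = sum2·256 + sum1 = 147·256 + 88 = 37720 = 0x9358.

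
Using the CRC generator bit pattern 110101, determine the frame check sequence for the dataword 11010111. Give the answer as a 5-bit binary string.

Append 5 zeros: 1101011100000. Divide by 110101 (XOR where the leading bit is 1):
  pos 0: 110101 XOR 110101 = 000000
  pos 6: 110000 XOR 110101 = 000101
Remainder (last 5 bits) = 01010. This is the CRC / FCS.

01010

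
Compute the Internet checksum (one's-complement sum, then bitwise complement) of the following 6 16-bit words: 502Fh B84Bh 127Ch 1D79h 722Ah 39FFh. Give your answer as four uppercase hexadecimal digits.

One's-complement addition (fold any carry out of bit 15 back into bit 0):
  0x502F + 0xB84B = 0x1087A → wrap carry → 0x087B
  0x087B + 0x127C = 0x01AF7
  0x1AF7 + 0x1D79 = 0x03870
  0x3870 + 0x722A = 0x0AA9A
  0xAA9A + 0x39FF = 0x0E499
One's-complement sum = 0xE499.
Checksum = ~0xE499 & 0xFFFF = 0x1B66.

1B66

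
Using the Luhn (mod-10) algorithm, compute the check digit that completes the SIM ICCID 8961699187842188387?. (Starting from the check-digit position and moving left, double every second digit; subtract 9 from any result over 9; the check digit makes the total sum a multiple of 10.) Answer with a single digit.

Partial digits right→left: 7 8 3 8 8 1 2 4 8 7 8 1 9 9 6 1 6 9 8
Double every second digit counting from the check-digit position (so the 1st, 3rd, 5th, ... of the partial from the right).
  doubled (with −9 where >9): 5 6 7 4 7 7 9 3 3 7 → sum 58
  kept as-is: 8 8 1 4 7 1 9 1 9 → sum 48
Total = 58 + 48 = 106.
Check digit = (10 − (106 mod 10)) mod 10 = 4.

4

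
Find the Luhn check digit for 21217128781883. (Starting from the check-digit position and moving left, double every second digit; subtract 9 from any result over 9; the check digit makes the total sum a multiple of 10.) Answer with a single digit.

Partial digits right→left: 3 8 8 1 8 7 8 2 1 7 1 2 1 2
Double every second digit counting from the check-digit position (so the 1st, 3rd, 5th, ... of the partial from the right).
  doubled (with −9 where >9): 6 7 7 7 2 2 2 → sum 33
  kept as-is: 8 1 7 2 7 2 2 → sum 29
Total = 33 + 29 = 62.
Check digit = (10 − (62 mod 10)) mod 10 = 8.

8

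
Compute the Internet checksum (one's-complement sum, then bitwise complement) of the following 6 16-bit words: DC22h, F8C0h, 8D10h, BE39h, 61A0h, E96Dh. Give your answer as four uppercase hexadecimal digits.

One's-complement addition (fold any carry out of bit 15 back into bit 0):
  0xDC22 + 0xF8C0 = 0x1D4E2 → wrap carry → 0xD4E3
  0xD4E3 + 0x8D10 = 0x161F3 → wrap carry → 0x61F4
  0x61F4 + 0xBE39 = 0x1202D → wrap carry → 0x202E
  0x202E + 0x61A0 = 0x081CE
  0x81CE + 0xE96D = 0x16B3B → wrap carry → 0x6B3C
One's-complement sum = 0x6B3C.
Checksum = ~0x6B3C & 0xFFFF = 0x94C3.

94C3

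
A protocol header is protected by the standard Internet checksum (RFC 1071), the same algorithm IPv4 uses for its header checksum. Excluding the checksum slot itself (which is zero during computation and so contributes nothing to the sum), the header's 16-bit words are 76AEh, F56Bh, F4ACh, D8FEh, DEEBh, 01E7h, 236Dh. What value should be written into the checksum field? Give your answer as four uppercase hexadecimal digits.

C1F9

One's-complement addition (fold any carry out of bit 15 back into bit 0):
  0x76AE + 0xF56B = 0x16C19 → wrap carry → 0x6C1A
  0x6C1A + 0xF4AC = 0x160C6 → wrap carry → 0x60C7
  0x60C7 + 0xD8FE = 0x139C5 → wrap carry → 0x39C6
  0x39C6 + 0xDEEB = 0x118B1 → wrap carry → 0x18B2
  0x18B2 + 0x01E7 = 0x01A99
  0x1A99 + 0x236D = 0x03E06
One's-complement sum = 0x3E06.
Checksum = ~0x3E06 & 0xFFFF = 0xC1F9.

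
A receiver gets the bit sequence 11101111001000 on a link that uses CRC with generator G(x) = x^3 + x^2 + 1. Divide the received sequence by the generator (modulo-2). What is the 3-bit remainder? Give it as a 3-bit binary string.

110

Modulo-2 division of 11101111001000 by 1101:
  pos 0: 1110 XOR 1101 = 0011
  pos 2: 1111 XOR 1101 = 0010
  pos 4: 1011 XOR 1101 = 0110
  pos 5: 1100 XOR 1101 = 0001
  pos 8: 1010 XOR 1101 = 0111
  pos 9: 1110 XOR 1101 = 0011
Remainder = 110 (nonzero — an error is detected).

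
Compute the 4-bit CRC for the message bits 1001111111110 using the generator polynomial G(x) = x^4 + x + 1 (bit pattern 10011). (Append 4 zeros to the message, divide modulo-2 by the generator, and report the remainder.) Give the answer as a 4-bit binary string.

0111

Append 4 zeros: 10011111111100000. Divide by 10011 (XOR where the leading bit is 1):
  pos 0: 10011 XOR 10011 = 00000
  pos 5: 11111 XOR 10011 = 01100
  pos 6: 11001 XOR 10011 = 01010
  pos 7: 10101 XOR 10011 = 00110
  pos 9: 11000 XOR 10011 = 01011
  pos 10: 10110 XOR 10011 = 00101
  pos 12: 10100 XOR 10011 = 00111
Remainder (last 4 bits) = 0111. This is the CRC / FCS.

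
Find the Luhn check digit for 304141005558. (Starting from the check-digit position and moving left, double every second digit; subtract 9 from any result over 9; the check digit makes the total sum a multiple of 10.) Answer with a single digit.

7

Partial digits right→left: 8 5 5 5 0 0 1 4 1 4 0 3
Double every second digit counting from the check-digit position (so the 1st, 3rd, 5th, ... of the partial from the right).
  doubled (with −9 where >9): 7 1 0 2 2 0 → sum 12
  kept as-is: 5 5 0 4 4 3 → sum 21
Total = 12 + 21 = 33.
Check digit = (10 − (33 mod 10)) mod 10 = 7.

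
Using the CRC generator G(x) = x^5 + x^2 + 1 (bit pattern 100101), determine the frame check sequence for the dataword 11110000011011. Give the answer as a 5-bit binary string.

01100

Append 5 zeros: 1111000001101100000. Divide by 100101 (XOR where the leading bit is 1):
  pos 0: 111100 XOR 100101 = 011001
  pos 1: 110010 XOR 100101 = 010111
  pos 2: 101110 XOR 100101 = 001011
  pos 4: 101101 XOR 100101 = 001000
  pos 6: 100010 XOR 100101 = 000111
  pos 9: 111110 XOR 100101 = 011011
  pos 10: 110110 XOR 100101 = 010011
  pos 11: 100110 XOR 100101 = 000011
Remainder (last 5 bits) = 01100. This is the CRC / FCS.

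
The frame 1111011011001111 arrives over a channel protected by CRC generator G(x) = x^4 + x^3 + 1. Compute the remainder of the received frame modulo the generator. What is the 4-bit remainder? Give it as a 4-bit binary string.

Modulo-2 division of 1111011011001111 by 11001:
  pos 0: 11110 XOR 11001 = 00111
  pos 2: 11111 XOR 11001 = 00110
  pos 4: 11001 XOR 11001 = 00000
  pos 9: 10011 XOR 11001 = 01010
  pos 10: 10101 XOR 11001 = 01100
  pos 11: 11001 XOR 11001 = 00000
Remainder = 0000 (zero — the frame passes the CRC check).

0000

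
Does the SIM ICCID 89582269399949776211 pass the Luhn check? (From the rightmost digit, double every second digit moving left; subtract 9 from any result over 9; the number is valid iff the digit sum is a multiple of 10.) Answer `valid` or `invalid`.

invalid

From the right, keep odd positions and double even positions (subtract 9 from any doubled value over 9):
  doubled (positions 2,4,...): 2 3 5 8 9 6 3 4 1 7 → sum 48
  kept (positions 1,3,...): 1 2 7 9 9 9 9 2 8 9 → sum 65
Total = 113.
113 mod 10 = 3, so the number is invalid.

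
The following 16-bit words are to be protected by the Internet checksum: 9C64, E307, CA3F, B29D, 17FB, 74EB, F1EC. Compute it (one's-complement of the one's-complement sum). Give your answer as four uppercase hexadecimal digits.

One's-complement addition (fold any carry out of bit 15 back into bit 0):
  0x9C64 + 0xE307 = 0x17F6B → wrap carry → 0x7F6C
  0x7F6C + 0xCA3F = 0x149AB → wrap carry → 0x49AC
  0x49AC + 0xB29D = 0x0FC49
  0xFC49 + 0x17FB = 0x11444 → wrap carry → 0x1445
  0x1445 + 0x74EB = 0x08930
  0x8930 + 0xF1EC = 0x17B1C → wrap carry → 0x7B1D
One's-complement sum = 0x7B1D.
Checksum = ~0x7B1D & 0xFFFF = 0x84E2.

84E2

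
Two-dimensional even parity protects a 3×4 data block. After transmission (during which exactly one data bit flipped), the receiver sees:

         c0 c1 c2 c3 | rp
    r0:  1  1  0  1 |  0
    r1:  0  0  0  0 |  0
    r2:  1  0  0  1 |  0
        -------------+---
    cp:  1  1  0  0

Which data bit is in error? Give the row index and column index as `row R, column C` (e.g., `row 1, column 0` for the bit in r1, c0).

Recompute each row's even parity and compare to rp:
  r0: data parity 1, sent rp 0 → mismatch
  r1: data parity 0, sent rp 0 → ok
  r2: data parity 0, sent rp 0 → ok
Recompute each column's even parity and compare to cp:
  c0: data parity 0, sent cp 1 → mismatch
  c1: data parity 1, sent cp 1 → ok
  c2: data parity 0, sent cp 0 → ok
  c3: data parity 0, sent cp 0 → ok
Exactly one row (r0) and one column (c0) fail → the flipped bit is at their intersection.

row 0, column 0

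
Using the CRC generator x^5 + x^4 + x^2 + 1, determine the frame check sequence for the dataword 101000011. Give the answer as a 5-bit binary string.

Append 5 zeros: 10100001100000. Divide by 110101 (XOR where the leading bit is 1):
  pos 0: 101000 XOR 110101 = 011101
  pos 1: 111010 XOR 110101 = 001111
  pos 3: 111111 XOR 110101 = 001010
  pos 5: 101000 XOR 110101 = 011101
  pos 6: 111010 XOR 110101 = 001111
  pos 8: 111100 XOR 110101 = 001001
Remainder (last 5 bits) = 01001. This is the CRC / FCS.

01001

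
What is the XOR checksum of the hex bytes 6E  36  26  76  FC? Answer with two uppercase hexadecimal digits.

XOR the bytes together:
  start with 0x6E
  0x6E ⊕ 0x36 = 0x58
  0x58 ⊕ 0x26 = 0x7E
  0x7E ⊕ 0x76 = 0x08
  0x08 ⊕ 0xFC = 0xF4

F4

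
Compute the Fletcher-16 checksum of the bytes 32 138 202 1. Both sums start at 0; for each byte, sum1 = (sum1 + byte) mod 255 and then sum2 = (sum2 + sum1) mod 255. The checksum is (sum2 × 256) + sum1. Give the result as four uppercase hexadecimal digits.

B676

Running sums (mod 255):
  after byte 0 (32): sum1=32, sum2=32
  after byte 1 (138): sum1=170, sum2=202
  after byte 2 (202): sum1=117, sum2=64
  after byte 3 (1): sum1=118, sum2=182
Checksum = sum2·256 + sum1 = 182·256 + 118 = 46710 = 0xB676.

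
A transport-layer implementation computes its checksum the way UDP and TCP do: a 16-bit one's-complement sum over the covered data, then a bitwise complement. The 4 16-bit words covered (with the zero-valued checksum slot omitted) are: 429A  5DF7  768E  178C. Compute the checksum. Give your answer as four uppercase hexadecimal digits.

D153

One's-complement addition (fold any carry out of bit 15 back into bit 0):
  0x429A + 0x5DF7 = 0x0A091
  0xA091 + 0x768E = 0x1171F → wrap carry → 0x1720
  0x1720 + 0x178C = 0x02EAC
One's-complement sum = 0x2EAC.
Checksum = ~0x2EAC & 0xFFFF = 0xD153.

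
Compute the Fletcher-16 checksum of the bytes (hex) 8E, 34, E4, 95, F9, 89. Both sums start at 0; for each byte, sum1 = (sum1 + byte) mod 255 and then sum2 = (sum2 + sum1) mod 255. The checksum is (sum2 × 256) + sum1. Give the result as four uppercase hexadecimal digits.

2EC0

Running sums (mod 255):
  after byte 0 (8E): sum1=142, sum2=142
  after byte 1 (34): sum1=194, sum2=81
  after byte 2 (E4): sum1=167, sum2=248
  after byte 3 (95): sum1=61, sum2=54
  after byte 4 (F9): sum1=55, sum2=109
  after byte 5 (89): sum1=192, sum2=46
Checksum = sum2·256 + sum1 = 46·256 + 192 = 11968 = 0x2EC0.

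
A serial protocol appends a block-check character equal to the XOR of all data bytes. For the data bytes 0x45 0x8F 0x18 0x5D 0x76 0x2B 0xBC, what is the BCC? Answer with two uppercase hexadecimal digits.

6E

XOR the bytes together:
  start with 0x45
  0x45 ⊕ 0x8F = 0xCA
  0xCA ⊕ 0x18 = 0xD2
  0xD2 ⊕ 0x5D = 0x8F
  0x8F ⊕ 0x76 = 0xF9
  0xF9 ⊕ 0x2B = 0xD2
  0xD2 ⊕ 0xBC = 0x6E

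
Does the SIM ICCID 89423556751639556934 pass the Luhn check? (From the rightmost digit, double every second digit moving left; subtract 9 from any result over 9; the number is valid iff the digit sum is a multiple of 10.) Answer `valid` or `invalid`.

From the right, keep odd positions and double even positions (subtract 9 from any doubled value over 9):
  doubled (positions 2,4,...): 6 3 1 6 2 5 1 6 8 7 → sum 45
  kept (positions 1,3,...): 4 9 5 9 6 5 6 5 2 9 → sum 60
Total = 105.
105 mod 10 = 5, so the number is invalid.

invalid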